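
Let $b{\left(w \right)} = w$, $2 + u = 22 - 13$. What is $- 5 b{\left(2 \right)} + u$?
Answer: $-3$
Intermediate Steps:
$u = 7$ ($u = -2 + \left(22 - 13\right) = -2 + 9 = 7$)
$- 5 b{\left(2 \right)} + u = \left(-5\right) 2 + 7 = -10 + 7 = -3$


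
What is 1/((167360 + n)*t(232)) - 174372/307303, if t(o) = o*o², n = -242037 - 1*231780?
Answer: -667283289793615975/1175980987792496128 ≈ -0.56743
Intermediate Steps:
n = -473817 (n = -242037 - 231780 = -473817)
t(o) = o³
1/((167360 + n)*t(232)) - 174372/307303 = 1/((167360 - 473817)*(232³)) - 174372/307303 = 1/(-306457*12487168) - 174372*1/307303 = -1/306457*1/12487168 - 174372/307303 = -1/3826780043776 - 174372/307303 = -667283289793615975/1175980987792496128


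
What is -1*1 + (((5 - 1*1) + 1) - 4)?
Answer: 0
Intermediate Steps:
-1*1 + (((5 - 1*1) + 1) - 4) = -1 + (((5 - 1) + 1) - 4) = -1 + ((4 + 1) - 4) = -1 + (5 - 4) = -1 + 1 = 0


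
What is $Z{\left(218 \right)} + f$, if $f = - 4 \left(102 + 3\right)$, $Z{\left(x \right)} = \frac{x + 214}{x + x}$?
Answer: $- \frac{45672}{109} \approx -419.01$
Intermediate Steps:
$Z{\left(x \right)} = \frac{214 + x}{2 x}$
$f = -420$ ($f = \left(-4\right) 105 = -420$)
$Z{\left(218 \right)} + f = \frac{214 + 218}{2 \cdot 218} - 420 = \frac{1}{2} \cdot \frac{1}{218} \cdot 432 - 420 = \frac{108}{109} - 420 = - \frac{45672}{109}$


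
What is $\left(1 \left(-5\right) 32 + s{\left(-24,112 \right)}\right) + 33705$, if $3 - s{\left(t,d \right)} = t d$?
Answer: $36236$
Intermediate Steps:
$s{\left(t,d \right)} = 3 - d t$ ($s{\left(t,d \right)} = 3 - t d = 3 - d t$)
$\left(1 \left(-5\right) 32 + s{\left(-24,112 \right)}\right) + 33705 = \left(1 \left(-5\right) 32 - \left(-3 + 112 \left(-24\right)\right)\right) + 33705 = \left(\left(-5\right) 32 + \left(3 + 2688\right)\right) + 33705 = \left(-160 + 2691\right) + 33705 = 2531 + 33705 = 36236$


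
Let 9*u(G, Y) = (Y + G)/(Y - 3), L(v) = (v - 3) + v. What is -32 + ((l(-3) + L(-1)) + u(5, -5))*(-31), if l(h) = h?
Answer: 216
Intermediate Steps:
L(v) = -3 + 2*v (L(v) = (-3 + v) + v = -3 + 2*v)
u(G, Y) = (G + Y)/(9*(-3 + Y)) (u(G, Y) = ((Y + G)/(Y - 3))/9 = ((G + Y)/(-3 + Y))/9 = (G + Y)/(9*(-3 + Y)))
-32 + ((l(-3) + L(-1)) + u(5, -5))*(-31) = -32 + ((-3 + (-3 + 2*(-1))) + (5 - 5)/(9*(-3 - 5)))*(-31) = -32 + ((-3 + (-3 - 2)) + (1/9)*0/(-8))*(-31) = -32 + ((-3 - 5) + (1/9)*(-1/8)*0)*(-31) = -32 + (-8 + 0)*(-31) = -32 - 8*(-31) = -32 + 248 = 216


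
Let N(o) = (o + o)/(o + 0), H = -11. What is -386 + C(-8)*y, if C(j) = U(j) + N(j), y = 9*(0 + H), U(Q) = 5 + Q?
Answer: -287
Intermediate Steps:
N(o) = 2 (N(o) = (2*o)/o = 2)
y = -99 (y = 9*(0 - 11) = 9*(-11) = -99)
C(j) = 7 + j (C(j) = (5 + j) + 2 = 7 + j)
-386 + C(-8)*y = -386 + (7 - 8)*(-99) = -386 - 1*(-99) = -386 + 99 = -287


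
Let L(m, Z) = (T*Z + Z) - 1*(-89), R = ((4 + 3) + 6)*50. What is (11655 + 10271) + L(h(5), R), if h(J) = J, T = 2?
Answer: 23965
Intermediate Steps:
R = 650 (R = (7 + 6)*50 = 13*50 = 650)
L(m, Z) = 89 + 3*Z (L(m, Z) = (2*Z + Z) - 1*(-89) = 3*Z + 89 = 89 + 3*Z)
(11655 + 10271) + L(h(5), R) = (11655 + 10271) + (89 + 3*650) = 21926 + (89 + 1950) = 21926 + 2039 = 23965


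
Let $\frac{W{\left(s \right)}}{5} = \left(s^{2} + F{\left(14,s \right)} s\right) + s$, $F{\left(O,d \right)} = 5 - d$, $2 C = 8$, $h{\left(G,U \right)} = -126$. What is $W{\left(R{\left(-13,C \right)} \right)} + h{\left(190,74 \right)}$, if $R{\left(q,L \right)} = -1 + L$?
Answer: $-36$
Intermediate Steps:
$C = 4$ ($C = \frac{1}{2} \cdot 8 = 4$)
$W{\left(s \right)} = 5 s + 5 s^{2} + 5 s \left(5 - s\right)$ ($W{\left(s \right)} = 5 \left(\left(s^{2} + \left(5 - s\right) s\right) + s\right) = 5 \left(\left(s^{2} + s \left(5 - s\right)\right) + s\right) = 5 \left(s + s^{2} + s \left(5 - s\right)\right) = 5 s + 5 s^{2} + 5 s \left(5 - s\right)$)
$W{\left(R{\left(-13,C \right)} \right)} + h{\left(190,74 \right)} = 30 \left(-1 + 4\right) - 126 = 30 \cdot 3 - 126 = 90 - 126 = -36$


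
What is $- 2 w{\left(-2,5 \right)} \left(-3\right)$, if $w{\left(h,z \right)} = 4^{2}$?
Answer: $96$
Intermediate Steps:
$w{\left(h,z \right)} = 16$
$- 2 w{\left(-2,5 \right)} \left(-3\right) = \left(-2\right) 16 \left(-3\right) = \left(-32\right) \left(-3\right) = 96$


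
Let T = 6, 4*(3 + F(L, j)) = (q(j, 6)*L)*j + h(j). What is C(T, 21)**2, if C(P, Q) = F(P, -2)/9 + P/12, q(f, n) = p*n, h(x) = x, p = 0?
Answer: 1/81 ≈ 0.012346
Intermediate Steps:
q(f, n) = 0 (q(f, n) = 0*n = 0)
F(L, j) = -3 + j/4 (F(L, j) = -3 + ((0*L)*j + j)/4 = -3 + (0*j + j)/4 = -3 + (0 + j)/4 = -3 + j/4)
C(P, Q) = -7/18 + P/12 (C(P, Q) = (-3 + (1/4)*(-2))/9 + P/12 = (-3 - 1/2)*(1/9) + P*(1/12) = -7/2*1/9 + P/12 = -7/18 + P/12)
C(T, 21)**2 = (-7/18 + (1/12)*6)**2 = (-7/18 + 1/2)**2 = (1/9)**2 = 1/81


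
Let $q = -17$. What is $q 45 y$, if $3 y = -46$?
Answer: $11730$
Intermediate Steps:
$y = - \frac{46}{3}$ ($y = \frac{1}{3} \left(-46\right) = - \frac{46}{3} \approx -15.333$)
$q 45 y = \left(-17\right) 45 \left(- \frac{46}{3}\right) = \left(-765\right) \left(- \frac{46}{3}\right) = 11730$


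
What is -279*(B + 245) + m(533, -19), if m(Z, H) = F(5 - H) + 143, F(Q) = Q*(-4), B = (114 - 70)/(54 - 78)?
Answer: -135593/2 ≈ -67797.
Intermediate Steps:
B = -11/6 (B = 44/(-24) = 44*(-1/24) = -11/6 ≈ -1.8333)
F(Q) = -4*Q
m(Z, H) = 123 + 4*H (m(Z, H) = -4*(5 - H) + 143 = (-20 + 4*H) + 143 = 123 + 4*H)
-279*(B + 245) + m(533, -19) = -279*(-11/6 + 245) + (123 + 4*(-19)) = -279*1459/6 + (123 - 76) = -135687/2 + 47 = -135593/2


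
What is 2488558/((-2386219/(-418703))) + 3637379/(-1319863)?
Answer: 1375244615340862461/3149482167997 ≈ 4.3666e+5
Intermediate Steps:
2488558/((-2386219/(-418703))) + 3637379/(-1319863) = 2488558/((-2386219*(-1/418703))) + 3637379*(-1/1319863) = 2488558/(2386219/418703) - 3637379/1319863 = 2488558*(418703/2386219) - 3637379/1319863 = 1041966700274/2386219 - 3637379/1319863 = 1375244615340862461/3149482167997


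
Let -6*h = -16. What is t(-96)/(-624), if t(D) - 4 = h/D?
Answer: -11/1728 ≈ -0.0063657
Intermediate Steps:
h = 8/3 (h = -⅙*(-16) = 8/3 ≈ 2.6667)
t(D) = 4 + 8/(3*D)
t(-96)/(-624) = (4 + (8/3)/(-96))/(-624) = (4 + (8/3)*(-1/96))*(-1/624) = (4 - 1/36)*(-1/624) = (143/36)*(-1/624) = -11/1728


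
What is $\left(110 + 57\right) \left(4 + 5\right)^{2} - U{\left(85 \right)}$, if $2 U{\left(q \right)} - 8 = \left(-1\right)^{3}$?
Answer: $\frac{27047}{2} \approx 13524.0$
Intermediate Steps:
$U{\left(q \right)} = \frac{7}{2}$ ($U{\left(q \right)} = 4 + \frac{\left(-1\right)^{3}}{2} = 4 + \frac{1}{2} \left(-1\right) = 4 - \frac{1}{2} = \frac{7}{2}$)
$\left(110 + 57\right) \left(4 + 5\right)^{2} - U{\left(85 \right)} = \left(110 + 57\right) \left(4 + 5\right)^{2} - \frac{7}{2} = 167 \cdot 9^{2} - \frac{7}{2} = 167 \cdot 81 - \frac{7}{2} = 13527 - \frac{7}{2} = \frac{27047}{2}$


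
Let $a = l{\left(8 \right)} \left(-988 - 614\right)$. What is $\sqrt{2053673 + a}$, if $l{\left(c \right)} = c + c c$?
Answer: $\sqrt{1938329} \approx 1392.2$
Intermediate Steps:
$l{\left(c \right)} = c + c^{2}$
$a = -115344$ ($a = 8 \left(1 + 8\right) \left(-988 - 614\right) = 8 \cdot 9 \left(-1602\right) = 72 \left(-1602\right) = -115344$)
$\sqrt{2053673 + a} = \sqrt{2053673 - 115344} = \sqrt{1938329}$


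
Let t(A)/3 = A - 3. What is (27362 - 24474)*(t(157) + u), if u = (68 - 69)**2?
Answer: 1337144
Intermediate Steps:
u = 1 (u = (-1)**2 = 1)
t(A) = -9 + 3*A (t(A) = 3*(A - 3) = 3*(-3 + A) = -9 + 3*A)
(27362 - 24474)*(t(157) + u) = (27362 - 24474)*((-9 + 3*157) + 1) = 2888*((-9 + 471) + 1) = 2888*(462 + 1) = 2888*463 = 1337144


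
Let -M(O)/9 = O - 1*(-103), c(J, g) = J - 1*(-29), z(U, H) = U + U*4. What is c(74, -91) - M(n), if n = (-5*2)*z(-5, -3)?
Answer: 3280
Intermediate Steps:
z(U, H) = 5*U (z(U, H) = U + 4*U = 5*U)
c(J, g) = 29 + J (c(J, g) = J + 29 = 29 + J)
n = 250 (n = (-5*2)*(5*(-5)) = -10*(-25) = 250)
M(O) = -927 - 9*O (M(O) = -9*(O - 1*(-103)) = -9*(O + 103) = -9*(103 + O) = -927 - 9*O)
c(74, -91) - M(n) = (29 + 74) - (-927 - 9*250) = 103 - (-927 - 2250) = 103 - 1*(-3177) = 103 + 3177 = 3280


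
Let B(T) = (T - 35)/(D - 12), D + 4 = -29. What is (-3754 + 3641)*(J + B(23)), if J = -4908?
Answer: 8318608/15 ≈ 5.5457e+5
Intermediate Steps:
D = -33 (D = -4 - 29 = -33)
B(T) = 7/9 - T/45 (B(T) = (T - 35)/(-33 - 12) = (-35 + T)/(-45) = (-35 + T)*(-1/45) = 7/9 - T/45)
(-3754 + 3641)*(J + B(23)) = (-3754 + 3641)*(-4908 + (7/9 - 1/45*23)) = -113*(-4908 + (7/9 - 23/45)) = -113*(-4908 + 4/15) = -113*(-73616/15) = 8318608/15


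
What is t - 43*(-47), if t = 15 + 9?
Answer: 2045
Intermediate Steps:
t = 24
t - 43*(-47) = 24 - 43*(-47) = 24 + 2021 = 2045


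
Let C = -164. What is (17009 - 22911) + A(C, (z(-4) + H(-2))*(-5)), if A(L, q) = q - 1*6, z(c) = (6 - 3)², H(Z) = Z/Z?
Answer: -5958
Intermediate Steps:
H(Z) = 1
z(c) = 9 (z(c) = 3² = 9)
A(L, q) = -6 + q (A(L, q) = q - 6 = -6 + q)
(17009 - 22911) + A(C, (z(-4) + H(-2))*(-5)) = (17009 - 22911) + (-6 + (9 + 1)*(-5)) = -5902 + (-6 + 10*(-5)) = -5902 + (-6 - 50) = -5902 - 56 = -5958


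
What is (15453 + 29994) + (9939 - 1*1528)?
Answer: 53858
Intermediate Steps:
(15453 + 29994) + (9939 - 1*1528) = 45447 + (9939 - 1528) = 45447 + 8411 = 53858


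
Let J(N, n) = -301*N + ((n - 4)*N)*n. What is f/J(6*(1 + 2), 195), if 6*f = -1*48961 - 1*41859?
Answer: -22705/997488 ≈ -0.022762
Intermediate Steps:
f = -45410/3 (f = (-1*48961 - 1*41859)/6 = (-48961 - 41859)/6 = (⅙)*(-90820) = -45410/3 ≈ -15137.)
J(N, n) = -301*N + N*n*(-4 + n) (J(N, n) = -301*N + ((-4 + n)*N)*n = -301*N + (N*(-4 + n))*n = -301*N + N*n*(-4 + n))
f/J(6*(1 + 2), 195) = -45410*1/(6*(1 + 2)*(-301 + 195² - 4*195))/3 = -45410*1/(18*(-301 + 38025 - 780))/3 = -45410/(3*(18*36944)) = -45410/3/664992 = -45410/3*1/664992 = -22705/997488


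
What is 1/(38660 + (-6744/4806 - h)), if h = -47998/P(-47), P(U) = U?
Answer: 37647/1416933794 ≈ 2.6569e-5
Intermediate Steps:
h = 47998/47 (h = -47998/(-47) = -47998*(-1/47) = 47998/47 ≈ 1021.2)
1/(38660 + (-6744/4806 - h)) = 1/(38660 + (-6744/4806 - 1*47998/47)) = 1/(38660 + (-6744*1/4806 - 47998/47)) = 1/(38660 + (-1124/801 - 47998/47)) = 1/(38660 - 38499226/37647) = 1/(1416933794/37647) = 37647/1416933794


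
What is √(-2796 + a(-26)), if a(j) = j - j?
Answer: 2*I*√699 ≈ 52.877*I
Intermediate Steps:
a(j) = 0
√(-2796 + a(-26)) = √(-2796 + 0) = √(-2796) = 2*I*√699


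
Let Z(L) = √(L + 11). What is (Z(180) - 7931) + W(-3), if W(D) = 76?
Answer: -7855 + √191 ≈ -7841.2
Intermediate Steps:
Z(L) = √(11 + L)
(Z(180) - 7931) + W(-3) = (√(11 + 180) - 7931) + 76 = (√191 - 7931) + 76 = (-7931 + √191) + 76 = -7855 + √191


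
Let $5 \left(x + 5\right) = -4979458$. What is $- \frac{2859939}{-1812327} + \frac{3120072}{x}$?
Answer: $- \frac{4677312002061}{3008150495647} \approx -1.5549$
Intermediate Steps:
$x = - \frac{4979483}{5}$ ($x = -5 + \frac{1}{5} \left(-4979458\right) = -5 - \frac{4979458}{5} = - \frac{4979483}{5} \approx -9.959 \cdot 10^{5}$)
$- \frac{2859939}{-1812327} + \frac{3120072}{x} = - \frac{2859939}{-1812327} + \frac{3120072}{- \frac{4979483}{5}} = \left(-2859939\right) \left(- \frac{1}{1812327}\right) + 3120072 \left(- \frac{5}{4979483}\right) = \frac{953313}{604109} - \frac{15600360}{4979483} = - \frac{4677312002061}{3008150495647}$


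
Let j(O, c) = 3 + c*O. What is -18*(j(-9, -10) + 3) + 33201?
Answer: 31473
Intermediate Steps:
j(O, c) = 3 + O*c
-18*(j(-9, -10) + 3) + 33201 = -18*((3 - 9*(-10)) + 3) + 33201 = -18*((3 + 90) + 3) + 33201 = -18*(93 + 3) + 33201 = -18*96 + 33201 = -1728 + 33201 = 31473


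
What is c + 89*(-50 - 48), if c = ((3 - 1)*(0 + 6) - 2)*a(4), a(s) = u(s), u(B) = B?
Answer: -8682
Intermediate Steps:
a(s) = s
c = 40 (c = ((3 - 1)*(0 + 6) - 2)*4 = (2*6 - 2)*4 = (12 - 2)*4 = 10*4 = 40)
c + 89*(-50 - 48) = 40 + 89*(-50 - 48) = 40 + 89*(-98) = 40 - 8722 = -8682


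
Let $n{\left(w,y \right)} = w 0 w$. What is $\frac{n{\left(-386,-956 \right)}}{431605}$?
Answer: $0$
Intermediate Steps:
$n{\left(w,y \right)} = 0$ ($n{\left(w,y \right)} = 0 w = 0$)
$\frac{n{\left(-386,-956 \right)}}{431605} = \frac{0}{431605} = 0 \cdot \frac{1}{431605} = 0$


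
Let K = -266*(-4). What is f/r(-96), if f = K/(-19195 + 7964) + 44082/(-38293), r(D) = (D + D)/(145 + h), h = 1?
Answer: 19557747331/20643296784 ≈ 0.94741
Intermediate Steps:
K = 1064
r(D) = D/73 (r(D) = (D + D)/(145 + 1) = (2*D)/146 = (2*D)*(1/146) = D/73)
f = -535828694/430068683 (f = 1064/(-19195 + 7964) + 44082/(-38293) = 1064/(-11231) + 44082*(-1/38293) = 1064*(-1/11231) - 44082/38293 = -1064/11231 - 44082/38293 = -535828694/430068683 ≈ -1.2459)
f/r(-96) = -535828694/(430068683*((1/73)*(-96))) = -535828694/(430068683*(-96/73)) = -535828694/430068683*(-73/96) = 19557747331/20643296784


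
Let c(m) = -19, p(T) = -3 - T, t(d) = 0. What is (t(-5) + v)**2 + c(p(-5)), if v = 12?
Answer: 125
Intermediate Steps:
(t(-5) + v)**2 + c(p(-5)) = (0 + 12)**2 - 19 = 12**2 - 19 = 144 - 19 = 125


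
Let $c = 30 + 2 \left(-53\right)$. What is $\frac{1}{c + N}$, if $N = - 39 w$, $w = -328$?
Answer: $\frac{1}{12716} \approx 7.8641 \cdot 10^{-5}$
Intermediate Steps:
$N = 12792$ ($N = \left(-39\right) \left(-328\right) = 12792$)
$c = -76$ ($c = 30 - 106 = -76$)
$\frac{1}{c + N} = \frac{1}{-76 + 12792} = \frac{1}{12716}$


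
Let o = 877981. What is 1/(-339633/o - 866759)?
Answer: -877981/760998273212 ≈ -1.1537e-6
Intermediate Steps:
1/(-339633/o - 866759) = 1/(-339633/877981 - 866759) = 1/(-760998273212/877981) = -877981/760998273212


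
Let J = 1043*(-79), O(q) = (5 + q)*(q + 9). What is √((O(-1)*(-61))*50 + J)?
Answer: I*√179997 ≈ 424.26*I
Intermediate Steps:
O(q) = (5 + q)*(9 + q)
J = -82397
√((O(-1)*(-61))*50 + J) = √(((45 + (-1)² + 14*(-1))*(-61))*50 - 82397) = √(((45 + 1 - 14)*(-61))*50 - 82397) = √((32*(-61))*50 - 82397) = √(-1952*50 - 82397) = √(-97600 - 82397) = √(-179997) = I*√179997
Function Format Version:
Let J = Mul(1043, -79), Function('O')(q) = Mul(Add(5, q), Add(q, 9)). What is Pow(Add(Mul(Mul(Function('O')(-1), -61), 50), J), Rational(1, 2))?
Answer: Mul(I, Pow(179997, Rational(1, 2))) ≈ Mul(424.26, I)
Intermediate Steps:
Function('O')(q) = Mul(Add(5, q), Add(9, q))
J = -82397
Pow(Add(Mul(Mul(Function('O')(-1), -61), 50), J), Rational(1, 2)) = Pow(Add(Mul(Mul(Add(45, Pow(-1, 2), Mul(14, -1)), -61), 50), -82397), Rational(1, 2)) = Pow(Add(Mul(Mul(Add(45, 1, -14), -61), 50), -82397), Rational(1, 2)) = Pow(Add(Mul(Mul(32, -61), 50), -82397), Rational(1, 2)) = Pow(Add(Mul(-1952, 50), -82397), Rational(1, 2)) = Pow(Add(-97600, -82397), Rational(1, 2)) = Pow(-179997, Rational(1, 2)) = Mul(I, Pow(179997, Rational(1, 2)))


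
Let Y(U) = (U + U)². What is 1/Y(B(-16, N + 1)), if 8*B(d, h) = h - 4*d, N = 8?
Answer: 16/5329 ≈ 0.0030024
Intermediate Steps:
B(d, h) = -d/2 + h/8 (B(d, h) = (h - 4*d)/8 = -d/2 + h/8)
Y(U) = 4*U² (Y(U) = (2*U)² = 4*U²)
1/Y(B(-16, N + 1)) = 1/(4*(-½*(-16) + (8 + 1)/8)²) = 1/(4*(8 + (⅛)*9)²) = 1/(4*(8 + 9/8)²) = 1/(4*(73/8)²) = 1/(4*(5329/64)) = 1/(5329/16) = 16/5329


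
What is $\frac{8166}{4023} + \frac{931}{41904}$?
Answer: $\frac{12812351}{6243696} \approx 2.052$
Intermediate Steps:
$\frac{8166}{4023} + \frac{931}{41904} = 8166 \cdot \frac{1}{4023} + 931 \cdot \frac{1}{41904} = \frac{2722}{1341} + \frac{931}{41904} = \frac{12812351}{6243696}$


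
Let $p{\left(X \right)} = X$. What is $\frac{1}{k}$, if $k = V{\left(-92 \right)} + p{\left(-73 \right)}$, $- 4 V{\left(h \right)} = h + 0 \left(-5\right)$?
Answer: $- \frac{1}{50} \approx -0.02$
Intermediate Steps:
$V{\left(h \right)} = - \frac{h}{4}$ ($V{\left(h \right)} = - \frac{h + 0 \left(-5\right)}{4} = - \frac{h + 0}{4} = - \frac{h}{4}$)
$k = -50$ ($k = \left(- \frac{1}{4}\right) \left(-92\right) - 73 = 23 - 73 = -50$)
$\frac{1}{k} = \frac{1}{-50} = - \frac{1}{50}$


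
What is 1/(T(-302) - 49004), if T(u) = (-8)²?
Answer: -1/48940 ≈ -2.0433e-5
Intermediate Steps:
T(u) = 64
1/(T(-302) - 49004) = 1/(64 - 49004) = 1/(-48940) = -1/48940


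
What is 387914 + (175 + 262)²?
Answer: 578883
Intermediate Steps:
387914 + (175 + 262)² = 387914 + 437² = 387914 + 190969 = 578883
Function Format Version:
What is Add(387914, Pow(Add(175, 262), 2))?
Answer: 578883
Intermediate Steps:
Add(387914, Pow(Add(175, 262), 2)) = Add(387914, Pow(437, 2)) = Add(387914, 190969) = 578883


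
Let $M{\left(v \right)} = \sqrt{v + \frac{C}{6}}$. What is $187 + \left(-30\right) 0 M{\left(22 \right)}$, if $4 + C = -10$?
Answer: $187$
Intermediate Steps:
$C = -14$ ($C = -4 - 10 = -14$)
$M{\left(v \right)} = \sqrt{- \frac{7}{3} + v}$ ($M{\left(v \right)} = \sqrt{v - \frac{14}{6}} = \sqrt{v - \frac{7}{3}} = \sqrt{- \frac{7}{3} + v}$)
$187 + \left(-30\right) 0 M{\left(22 \right)} = 187 + \left(-30\right) 0 \frac{\sqrt{-21 + 9 \cdot 22}}{3} = 187 + 0 \frac{\sqrt{-21 + 198}}{3} = 187 + 0 \frac{\sqrt{177}}{3} = 187 + 0 = 187$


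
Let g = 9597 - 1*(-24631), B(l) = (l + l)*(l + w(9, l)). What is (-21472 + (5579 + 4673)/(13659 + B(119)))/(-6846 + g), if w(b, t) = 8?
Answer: -471144234/600829535 ≈ -0.78416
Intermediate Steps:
B(l) = 2*l*(8 + l) (B(l) = (l + l)*(l + 8) = (2*l)*(8 + l) = 2*l*(8 + l))
g = 34228 (g = 9597 + 24631 = 34228)
(-21472 + (5579 + 4673)/(13659 + B(119)))/(-6846 + g) = (-21472 + (5579 + 4673)/(13659 + 2*119*(8 + 119)))/(-6846 + 34228) = (-21472 + 10252/(13659 + 2*119*127))/27382 = (-21472 + 10252/(13659 + 30226))*(1/27382) = (-21472 + 10252/43885)*(1/27382) = -942288468/43885*1/27382 = -471144234/600829535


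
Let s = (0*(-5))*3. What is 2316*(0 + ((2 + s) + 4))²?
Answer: 83376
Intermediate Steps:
s = 0 (s = 0*3 = 0)
2316*(0 + ((2 + s) + 4))² = 2316*(0 + ((2 + 0) + 4))² = 2316*(0 + (2 + 4))² = 2316*(0 + 6)² = 2316*6² = 2316*36 = 83376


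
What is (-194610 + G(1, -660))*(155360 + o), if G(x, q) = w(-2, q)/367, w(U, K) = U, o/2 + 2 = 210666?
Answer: -41188136519936/367 ≈ -1.1223e+11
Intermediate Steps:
o = 421328 (o = -4 + 2*210666 = -4 + 421332 = 421328)
G(x, q) = -2/367
(-194610 + G(1, -660))*(155360 + o) = (-194610 - 2/367)*(155360 + 421328) = -71421872/367*576688 = -41188136519936/367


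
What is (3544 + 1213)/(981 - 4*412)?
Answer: -4757/667 ≈ -7.1319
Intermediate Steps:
(3544 + 1213)/(981 - 4*412) = 4757/(981 - 1648) = 4757/(-667) = 4757*(-1/667) = -4757/667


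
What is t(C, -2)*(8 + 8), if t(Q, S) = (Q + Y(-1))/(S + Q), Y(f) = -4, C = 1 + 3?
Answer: 0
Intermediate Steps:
C = 4
t(Q, S) = (-4 + Q)/(Q + S) (t(Q, S) = (Q - 4)/(S + Q) = (-4 + Q)/(Q + S))
t(C, -2)*(8 + 8) = ((-4 + 4)/(4 - 2))*(8 + 8) = (0/2)*16 = ((1/2)*0)*16 = 0*16 = 0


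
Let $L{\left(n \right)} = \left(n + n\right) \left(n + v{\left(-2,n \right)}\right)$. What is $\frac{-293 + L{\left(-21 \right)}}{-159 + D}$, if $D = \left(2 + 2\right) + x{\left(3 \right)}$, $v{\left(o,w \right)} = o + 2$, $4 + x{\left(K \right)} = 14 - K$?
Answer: $- \frac{589}{148} \approx -3.9797$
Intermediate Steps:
$x{\left(K \right)} = 10 - K$ ($x{\left(K \right)} = -4 - \left(-14 + K\right) = 10 - K$)
$v{\left(o,w \right)} = 2 + o$
$L{\left(n \right)} = 2 n^{2}$ ($L{\left(n \right)} = \left(n + n\right) \left(n + \left(2 - 2\right)\right) = 2 n \left(n + 0\right) = 2 n n = 2 n^{2}$)
$D = 11$ ($D = \left(2 + 2\right) + \left(10 - 3\right) = 4 + \left(10 - 3\right) = 4 + 7 = 11$)
$\frac{-293 + L{\left(-21 \right)}}{-159 + D} = \frac{-293 + 2 \left(-21\right)^{2}}{-159 + 11} = \frac{-293 + 2 \cdot 441}{-148} = \left(-293 + 882\right) \left(- \frac{1}{148}\right) = 589 \left(- \frac{1}{148}\right) = - \frac{589}{148}$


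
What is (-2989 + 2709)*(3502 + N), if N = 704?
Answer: -1177680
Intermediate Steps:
(-2989 + 2709)*(3502 + N) = (-2989 + 2709)*(3502 + 704) = -280*4206 = -1177680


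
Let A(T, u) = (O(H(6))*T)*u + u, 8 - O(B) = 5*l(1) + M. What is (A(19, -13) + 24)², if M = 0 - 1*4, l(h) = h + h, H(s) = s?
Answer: 233289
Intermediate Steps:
l(h) = 2*h
M = -4 (M = 0 - 4 = -4)
O(B) = 2 (O(B) = 8 - (5*(2*1) - 4) = 8 - (5*2 - 4) = 8 - (10 - 4) = 8 - 1*6 = 8 - 6 = 2)
A(T, u) = u + 2*T*u (A(T, u) = (2*T)*u + u = 2*T*u + u = u + 2*T*u)
(A(19, -13) + 24)² = (-13*(1 + 2*19) + 24)² = (-13*(1 + 38) + 24)² = (-13*39 + 24)² = (-507 + 24)² = (-483)² = 233289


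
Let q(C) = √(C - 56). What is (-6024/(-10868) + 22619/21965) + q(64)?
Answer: 94535113/59678905 + 2*√2 ≈ 4.4125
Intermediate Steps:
q(C) = √(-56 + C)
(-6024/(-10868) + 22619/21965) + q(64) = (-6024/(-10868) + 22619/21965) + √(-56 + 64) = (-6024*(-1/10868) + 22619*(1/21965)) + √8 = (1506/2717 + 22619/21965) + 2*√2 = 94535113/59678905 + 2*√2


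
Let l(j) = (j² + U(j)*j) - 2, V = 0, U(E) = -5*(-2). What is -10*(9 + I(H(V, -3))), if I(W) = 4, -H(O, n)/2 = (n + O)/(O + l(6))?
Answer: -130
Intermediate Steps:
U(E) = 10
l(j) = -2 + j² + 10*j (l(j) = (j² + 10*j) - 2 = -2 + j² + 10*j)
H(O, n) = -2*(O + n)/(94 + O) (H(O, n) = -2*(n + O)/(O + (-2 + 6² + 10*6)) = -2*(O + n)/(O + (-2 + 36 + 60)) = -2*(O + n)/(O + 94) = -2*(O + n)/(94 + O))
-10*(9 + I(H(V, -3))) = -10*(9 + 4) = -10*13 = -130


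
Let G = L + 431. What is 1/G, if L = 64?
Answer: 1/495 ≈ 0.0020202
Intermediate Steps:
G = 495 (G = 64 + 431 = 495)
1/G = 1/495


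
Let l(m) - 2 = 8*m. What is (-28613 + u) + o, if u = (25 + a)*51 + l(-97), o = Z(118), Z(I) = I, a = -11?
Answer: -28555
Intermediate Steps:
o = 118
l(m) = 2 + 8*m
u = -60 (u = (25 - 11)*51 + (2 + 8*(-97)) = 14*51 + (2 - 776) = 714 - 774 = -60)
(-28613 + u) + o = (-28613 - 60) + 118 = -28673 + 118 = -28555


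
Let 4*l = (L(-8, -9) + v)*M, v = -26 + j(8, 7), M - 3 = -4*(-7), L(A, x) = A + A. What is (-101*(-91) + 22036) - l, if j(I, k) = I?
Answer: 62981/2 ≈ 31491.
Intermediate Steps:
L(A, x) = 2*A
M = 31 (M = 3 - 4*(-7) = 3 + 28 = 31)
v = -18 (v = -26 + 8 = -18)
l = -527/2 (l = ((2*(-8) - 18)*31)/4 = ((-16 - 18)*31)/4 = (-34*31)/4 = (¼)*(-1054) = -527/2 ≈ -263.50)
(-101*(-91) + 22036) - l = (-101*(-91) + 22036) - 1*(-527/2) = (9191 + 22036) + 527/2 = 31227 + 527/2 = 62981/2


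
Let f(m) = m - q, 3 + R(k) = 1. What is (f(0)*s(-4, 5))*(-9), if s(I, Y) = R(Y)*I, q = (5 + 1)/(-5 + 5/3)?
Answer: -648/5 ≈ -129.60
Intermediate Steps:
q = -9/5 (q = 6/(-5 + 5*(1/3)) = 6/(-5 + 5/3) = 6/(-10/3) = 6*(-3/10) = -9/5 ≈ -1.8000)
R(k) = -2 (R(k) = -3 + 1 = -2)
s(I, Y) = -2*I
f(m) = 9/5 + m (f(m) = m - 1*(-9/5) = m + 9/5 = 9/5 + m)
(f(0)*s(-4, 5))*(-9) = ((9/5 + 0)*(-2*(-4)))*(-9) = ((9/5)*8)*(-9) = (72/5)*(-9) = -648/5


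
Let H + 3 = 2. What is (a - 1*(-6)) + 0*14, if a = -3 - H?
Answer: 4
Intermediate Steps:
H = -1 (H = -3 + 2 = -1)
a = -2 (a = -3 - 1*(-1) = -3 + 1 = -2)
(a - 1*(-6)) + 0*14 = (-2 - 1*(-6)) + 0*14 = (-2 + 6) + 0 = 4 + 0 = 4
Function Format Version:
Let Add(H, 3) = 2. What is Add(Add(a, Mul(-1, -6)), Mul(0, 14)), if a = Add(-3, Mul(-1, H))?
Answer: 4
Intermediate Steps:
H = -1 (H = Add(-3, 2) = -1)
a = -2 (a = Add(-3, Mul(-1, -1)) = Add(-3, 1) = -2)
Add(Add(a, Mul(-1, -6)), Mul(0, 14)) = Add(Add(-2, Mul(-1, -6)), Mul(0, 14)) = Add(Add(-2, 6), 0) = Add(4, 0) = 4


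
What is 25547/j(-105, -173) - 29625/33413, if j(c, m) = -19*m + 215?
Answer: 749855161/117012326 ≈ 6.4083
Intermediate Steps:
j(c, m) = 215 - 19*m
25547/j(-105, -173) - 29625/33413 = 25547/(215 - 19*(-173)) - 29625/33413 = 25547/(215 + 3287) - 29625*1/33413 = 25547/3502 - 29625/33413 = 749855161/117012326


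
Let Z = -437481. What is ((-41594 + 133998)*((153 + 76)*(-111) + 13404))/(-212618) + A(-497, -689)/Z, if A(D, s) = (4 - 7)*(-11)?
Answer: 7359186360401/1409338413 ≈ 5221.7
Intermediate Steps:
A(D, s) = 33 (A(D, s) = -3*(-11) = 33)
((-41594 + 133998)*((153 + 76)*(-111) + 13404))/(-212618) + A(-497, -689)/Z = ((-41594 + 133998)*((153 + 76)*(-111) + 13404))/(-212618) + 33/(-437481) = (92404*(229*(-111) + 13404))*(-1/212618) + 33*(-1/437481) = (92404*(-25419 + 13404))*(-1/212618) - 1/13257 = (92404*(-12015))*(-1/212618) - 1/13257 = -1110234060*(-1/212618) - 1/13257 = 555117030/106309 - 1/13257 = 7359186360401/1409338413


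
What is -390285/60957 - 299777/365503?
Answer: -17880427216/2475551819 ≈ -7.2228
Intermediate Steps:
-390285/60957 - 299777/365503 = -390285*1/60957 - 299777*1/365503 = -43365/6773 - 299777/365503 = -17880427216/2475551819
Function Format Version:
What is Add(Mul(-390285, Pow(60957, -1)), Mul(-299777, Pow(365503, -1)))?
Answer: Rational(-17880427216, 2475551819) ≈ -7.2228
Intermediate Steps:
Add(Mul(-390285, Pow(60957, -1)), Mul(-299777, Pow(365503, -1))) = Add(Mul(-390285, Rational(1, 60957)), Mul(-299777, Rational(1, 365503))) = Add(Rational(-43365, 6773), Rational(-299777, 365503)) = Rational(-17880427216, 2475551819)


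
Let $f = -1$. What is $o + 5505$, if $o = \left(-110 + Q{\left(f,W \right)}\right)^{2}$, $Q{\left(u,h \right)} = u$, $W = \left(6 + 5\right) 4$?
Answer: $17826$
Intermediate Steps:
$W = 44$ ($W = 11 \cdot 4 = 44$)
$o = 12321$ ($o = \left(-110 - 1\right)^{2} = \left(-111\right)^{2} = 12321$)
$o + 5505 = 12321 + 5505 = 17826$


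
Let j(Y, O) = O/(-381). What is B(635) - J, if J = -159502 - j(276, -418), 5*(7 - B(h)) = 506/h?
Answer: 1519332157/9525 ≈ 1.5951e+5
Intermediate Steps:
j(Y, O) = -O/381 (j(Y, O) = O*(-1/381) = -O/381)
B(h) = 7 - 506/(5*h)
J = -60770680/381 (J = -159502 - (-1)*(-418)/381 = -159502 - 1*418/381 = -159502 - 418/381 = -60770680/381 ≈ -1.5950e+5)
B(635) - J = (7 - 506/5/635) - 1*(-60770680/381) = (7 - 506/5*1/635) + 60770680/381 = (7 - 506/3175) + 60770680/381 = 21719/3175 + 60770680/381 = 1519332157/9525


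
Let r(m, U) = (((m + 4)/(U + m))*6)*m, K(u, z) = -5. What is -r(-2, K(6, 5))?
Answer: -24/7 ≈ -3.4286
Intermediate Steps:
r(m, U) = 6*m*(4 + m)/(U + m) (r(m, U) = (((4 + m)/(U + m))*6)*m = (6*(4 + m)/(U + m))*m = 6*m*(4 + m)/(U + m))
-r(-2, K(6, 5)) = -6*(-2)*(4 - 2)/(-5 - 2) = -6*(-2)*2/(-7) = -6*(-2)*(-1)*2/7 = -1*24/7 = -24/7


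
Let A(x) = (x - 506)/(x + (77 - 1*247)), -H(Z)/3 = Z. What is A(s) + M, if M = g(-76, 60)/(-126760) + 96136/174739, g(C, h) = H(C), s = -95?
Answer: 4195655939/1489778590 ≈ 2.8163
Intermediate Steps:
H(Z) = -3*Z
g(C, h) = -3*C
M = 15414161/28109030 (M = -3*(-76)/(-126760) + 96136/174739 = 228*(-1/126760) + 96136*(1/174739) = -57/31690 + 488/887 = 15414161/28109030 ≈ 0.54837)
A(x) = (-506 + x)/(-170 + x) (A(x) = (-506 + x)/(x + (77 - 247)) = (-506 + x)/(x - 170) = (-506 + x)/(-170 + x))
A(s) + M = (-506 - 95)/(-170 - 95) + 15414161/28109030 = -601/(-265) + 15414161/28109030 = -1/265*(-601) + 15414161/28109030 = 601/265 + 15414161/28109030 = 4195655939/1489778590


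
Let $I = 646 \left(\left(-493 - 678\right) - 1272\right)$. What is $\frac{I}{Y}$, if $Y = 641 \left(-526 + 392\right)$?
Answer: $\frac{789089}{42947} \approx 18.374$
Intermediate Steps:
$Y = -85894$ ($Y = 641 \left(-134\right) = -85894$)
$I = -1578178$ ($I = 646 \left(\left(-493 - 678\right) - 1272\right) = 646 \left(-1171 - 1272\right) = 646 \left(-2443\right) = -1578178$)
$\frac{I}{Y} = - \frac{1578178}{-85894} = \left(-1578178\right) \left(- \frac{1}{85894}\right) = \frac{789089}{42947}$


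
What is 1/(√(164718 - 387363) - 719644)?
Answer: -719644/517887709381 - I*√222645/517887709381 ≈ -1.3896e-6 - 9.1111e-10*I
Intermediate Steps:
1/(√(164718 - 387363) - 719644) = 1/(√(-222645) - 719644) = 1/(I*√222645 - 719644) = 1/(-719644 + I*√222645)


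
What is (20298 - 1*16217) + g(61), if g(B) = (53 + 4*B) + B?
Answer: 4439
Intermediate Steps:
g(B) = 53 + 5*B
(20298 - 1*16217) + g(61) = (20298 - 1*16217) + (53 + 5*61) = (20298 - 16217) + (53 + 305) = 4081 + 358 = 4439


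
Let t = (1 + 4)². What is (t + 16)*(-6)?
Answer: -246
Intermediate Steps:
t = 25 (t = 5² = 25)
(t + 16)*(-6) = (25 + 16)*(-6) = 41*(-6) = -246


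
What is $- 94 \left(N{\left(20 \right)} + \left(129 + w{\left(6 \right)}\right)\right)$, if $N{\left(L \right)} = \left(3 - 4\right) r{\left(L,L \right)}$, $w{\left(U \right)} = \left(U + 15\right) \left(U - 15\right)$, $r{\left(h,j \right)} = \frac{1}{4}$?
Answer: $\frac{11327}{2} \approx 5663.5$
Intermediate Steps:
$r{\left(h,j \right)} = \frac{1}{4}$
$w{\left(U \right)} = \left(-15 + U\right) \left(15 + U\right)$ ($w{\left(U \right)} = \left(15 + U\right) \left(-15 + U\right) = \left(-15 + U\right) \left(15 + U\right)$)
$N{\left(L \right)} = - \frac{1}{4}$ ($N{\left(L \right)} = \left(3 - 4\right) \frac{1}{4} = \left(-1\right) \frac{1}{4} = - \frac{1}{4}$)
$- 94 \left(N{\left(20 \right)} + \left(129 + w{\left(6 \right)}\right)\right) = - 94 \left(- \frac{1}{4} + \left(129 - \left(225 - 6^{2}\right)\right)\right) = - 94 \left(- \frac{1}{4} + \left(129 + \left(-225 + 36\right)\right)\right) = - 94 \left(- \frac{1}{4} + \left(129 - 189\right)\right) = - 94 \left(- \frac{1}{4} - 60\right) = \left(-94\right) \left(- \frac{241}{4}\right) = \frac{11327}{2}$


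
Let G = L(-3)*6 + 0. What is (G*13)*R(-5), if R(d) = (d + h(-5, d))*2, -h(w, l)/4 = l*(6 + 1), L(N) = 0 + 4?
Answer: 84240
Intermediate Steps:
L(N) = 4
G = 24 (G = 4*6 + 0 = 24 + 0 = 24)
h(w, l) = -28*l (h(w, l) = -4*l*(6 + 1) = -4*l*7 = -28*l)
R(d) = -54*d (R(d) = (d - 28*d)*2 = -27*d*2 = -54*d)
(G*13)*R(-5) = (24*13)*(-54*(-5)) = 312*270 = 84240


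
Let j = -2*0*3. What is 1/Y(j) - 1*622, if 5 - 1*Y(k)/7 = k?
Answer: -21769/35 ≈ -621.97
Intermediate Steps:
j = 0 (j = 0*3 = 0)
Y(k) = 35 - 7*k
1/Y(j) - 1*622 = 1/(35 - 7*0) - 1*622 = 1/(35 + 0) - 622 = 1/35 - 622 = -21769/35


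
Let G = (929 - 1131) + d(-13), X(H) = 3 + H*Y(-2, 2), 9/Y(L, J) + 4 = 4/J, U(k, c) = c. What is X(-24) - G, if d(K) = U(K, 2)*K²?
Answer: -25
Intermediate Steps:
Y(L, J) = 9/(-4 + 4/J)
d(K) = 2*K²
X(H) = 3 - 9*H/2 (X(H) = 3 + H*(-9*2/(-4 + 4*2)) = 3 + H*(-9*2/(-4 + 8)) = 3 + H*(-9*2/4) = 3 + H*(-9*2*¼) = 3 + H*(-9/2) = 3 - 9*H/2)
G = 136 (G = (929 - 1131) + 2*(-13)² = -202 + 2*169 = -202 + 338 = 136)
X(-24) - G = (3 - 9/2*(-24)) - 1*136 = (3 + 108) - 136 = 111 - 136 = -25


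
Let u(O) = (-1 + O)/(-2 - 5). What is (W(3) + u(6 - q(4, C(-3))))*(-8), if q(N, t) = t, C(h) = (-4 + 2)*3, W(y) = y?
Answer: -80/7 ≈ -11.429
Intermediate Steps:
C(h) = -6 (C(h) = -2*3 = -6)
u(O) = 1/7 - O/7 (u(O) = (-1 + O)/(-7) = (-1 + O)*(-1/7) = 1/7 - O/7)
(W(3) + u(6 - q(4, C(-3))))*(-8) = (3 + (1/7 - (6 - 1*(-6))/7))*(-8) = (3 + (1/7 - (6 + 6)/7))*(-8) = (3 + (1/7 - 1/7*12))*(-8) = (3 + (1/7 - 12/7))*(-8) = (3 - 11/7)*(-8) = (10/7)*(-8) = -80/7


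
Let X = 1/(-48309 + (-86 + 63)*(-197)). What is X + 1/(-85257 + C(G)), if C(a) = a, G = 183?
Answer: -32213/931092393 ≈ -3.4597e-5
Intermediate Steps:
X = -1/43778 (X = 1/(-48309 - 23*(-197)) = 1/(-48309 + 4531) = 1/(-43778) = -1/43778 ≈ -2.2843e-5)
X + 1/(-85257 + C(G)) = -1/43778 + 1/(-85257 + 183) = -1/43778 + 1/(-85074) = -1/43778 - 1/85074 = -32213/931092393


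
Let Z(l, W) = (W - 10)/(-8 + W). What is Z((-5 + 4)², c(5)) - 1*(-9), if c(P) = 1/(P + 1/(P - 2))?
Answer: 1282/125 ≈ 10.256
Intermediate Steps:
c(P) = 1/(P + 1/(-2 + P))
Z(l, W) = (-10 + W)/(-8 + W)
Z((-5 + 4)², c(5)) - 1*(-9) = (-10 + (-2 + 5)/(1 + 5² - 2*5))/(-8 + (-2 + 5)/(1 + 5² - 2*5)) - 1*(-9) = (-10 + 3/(1 + 25 - 10))/(-8 + 3/(1 + 25 - 10)) + 9 = (-10 + 3/16)/(-8 + 3/16) + 9 = -157/16/(-125/16) + 9 = -16/125*(-157/16) + 9 = 157/125 + 9 = 1282/125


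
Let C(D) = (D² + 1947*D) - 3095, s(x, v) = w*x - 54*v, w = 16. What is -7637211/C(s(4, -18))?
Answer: -7637211/3087293 ≈ -2.4738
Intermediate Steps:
s(x, v) = -54*v + 16*x (s(x, v) = 16*x - 54*v = -54*v + 16*x)
C(D) = -3095 + D² + 1947*D
-7637211/C(s(4, -18)) = -7637211/(-3095 + (-54*(-18) + 16*4)² + 1947*(-54*(-18) + 16*4)) = -7637211/(-3095 + (972 + 64)² + 1947*(972 + 64)) = -7637211/(-3095 + 1036² + 1947*1036) = -7637211/(-3095 + 1073296 + 2017092) = -7637211/3087293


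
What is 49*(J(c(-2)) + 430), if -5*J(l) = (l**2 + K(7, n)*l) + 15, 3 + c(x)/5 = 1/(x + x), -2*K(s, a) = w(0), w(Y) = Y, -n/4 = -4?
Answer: 293363/16 ≈ 18335.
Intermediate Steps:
n = 16 (n = -4*(-4) = 16)
K(s, a) = 0 (K(s, a) = -1/2*0 = 0)
c(x) = -15 + 5/(2*x) (c(x) = -15 + 5/(x + x) = -15 + 5/((2*x)) = -15 + 5*(1/(2*x)) = -15 + 5/(2*x))
J(l) = -3 - l**2/5 (J(l) = -((l**2 + 0*l) + 15)/5 = -((l**2 + 0) + 15)/5 = -(l**2 + 15)/5 = -(15 + l**2)/5 = -3 - l**2/5)
49*(J(c(-2)) + 430) = 49*((-3 - (-15 + (5/2)/(-2))**2/5) + 430) = 49*((-3 - (-15 + (5/2)*(-1/2))**2/5) + 430) = 49*((-3 - (-15 - 5/4)**2/5) + 430) = 49*((-3 - (-65/4)**2/5) + 430) = 49*((-3 - 1/5*4225/16) + 430) = 49*((-3 - 845/16) + 430) = 49*(-893/16 + 430) = 49*(5987/16) = 293363/16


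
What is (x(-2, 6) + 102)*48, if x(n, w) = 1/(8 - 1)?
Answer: 34320/7 ≈ 4902.9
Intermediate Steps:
x(n, w) = ⅐ (x(n, w) = 1/7 = ⅐)
(x(-2, 6) + 102)*48 = (⅐ + 102)*48 = (715/7)*48 = 34320/7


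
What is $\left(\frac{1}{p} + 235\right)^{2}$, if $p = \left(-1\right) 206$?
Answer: $\frac{2343431281}{42436} \approx 55223.0$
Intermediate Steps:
$p = -206$
$\left(\frac{1}{p} + 235\right)^{2} = \left(\frac{1}{-206} + 235\right)^{2} = \left(- \frac{1}{206} + 235\right)^{2} = \left(\frac{48409}{206}\right)^{2} = \frac{2343431281}{42436}$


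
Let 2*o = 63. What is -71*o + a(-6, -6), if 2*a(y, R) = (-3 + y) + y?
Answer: -2244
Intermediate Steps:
a(y, R) = -3/2 + y (a(y, R) = ((-3 + y) + y)/2 = (-3 + 2*y)/2 = -3/2 + y)
o = 63/2 (o = (½)*63 = 63/2 ≈ 31.500)
-71*o + a(-6, -6) = -71*63/2 + (-3/2 - 6) = -4473/2 - 15/2 = -2244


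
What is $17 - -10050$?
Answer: $10067$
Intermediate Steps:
$17 - -10050 = 17 + 10050 = 10067$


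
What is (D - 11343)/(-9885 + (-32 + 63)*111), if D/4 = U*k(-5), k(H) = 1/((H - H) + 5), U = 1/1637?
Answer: 92842451/52744140 ≈ 1.7602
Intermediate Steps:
U = 1/1637 ≈ 0.00061087
k(H) = 1/5 (k(H) = 1/(0 + 5) = 1/5)
D = 4/8185 (D = 4*((1/1637)*(1/5)) = 4*(1/8185) = 4/8185 ≈ 0.00048870)
(D - 11343)/(-9885 + (-32 + 63)*111) = (4/8185 - 11343)/(-9885 + (-32 + 63)*111) = -92842451/(8185*(-9885 + 31*111)) = -92842451/(8185*(-9885 + 3441)) = -92842451/8185/(-6444) = -92842451/8185*(-1/6444) = 92842451/52744140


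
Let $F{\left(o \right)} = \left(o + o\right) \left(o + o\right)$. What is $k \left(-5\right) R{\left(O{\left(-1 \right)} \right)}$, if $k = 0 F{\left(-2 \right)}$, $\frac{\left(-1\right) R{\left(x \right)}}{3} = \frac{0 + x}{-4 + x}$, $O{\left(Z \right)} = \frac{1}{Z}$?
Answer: $0$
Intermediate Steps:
$F{\left(o \right)} = 4 o^{2}$ ($F{\left(o \right)} = 2 o 2 o = 4 o^{2}$)
$R{\left(x \right)} = - \frac{3 x}{-4 + x}$ ($R{\left(x \right)} = - 3 \frac{0 + x}{-4 + x} = - 3 \frac{x}{-4 + x} = - \frac{3 x}{-4 + x}$)
$k = 0$ ($k = 0 \cdot 4 \left(-2\right)^{2} = 0 \cdot 4 \cdot 4 = 0 \cdot 16 = 0$)
$k \left(-5\right) R{\left(O{\left(-1 \right)} \right)} = 0 \left(-5\right) \left(- \frac{3}{\left(-1\right) \left(-4 + \frac{1}{-1}\right)}\right) = 0 \left(\left(-3\right) \left(-1\right) \frac{1}{-4 - 1}\right) = 0 \left(\left(-3\right) \left(-1\right) \frac{1}{-5}\right) = 0 \left(\left(-3\right) \left(-1\right) \left(- \frac{1}{5}\right)\right) = 0 \left(- \frac{3}{5}\right) = 0$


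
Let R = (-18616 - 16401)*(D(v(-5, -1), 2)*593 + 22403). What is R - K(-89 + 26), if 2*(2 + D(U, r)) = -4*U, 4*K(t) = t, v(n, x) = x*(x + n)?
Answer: -1975098805/4 ≈ -4.9377e+8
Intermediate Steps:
v(n, x) = x*(n + x)
K(t) = t/4
D(U, r) = -2 - 2*U (D(U, r) = -2 + (-4*U)/2 = -2 - 2*U)
R = -493774717 (R = (-18616 - 16401)*((-2 - (-2)*(-5 - 1))*593 + 22403) = -35017*((-2 - (-2)*(-6))*593 + 22403) = -35017*((-2 - 2*6)*593 + 22403) = -35017*((-2 - 12)*593 + 22403) = -35017*(-14*593 + 22403) = -35017*(-8302 + 22403) = -35017*14101 = -493774717)
R - K(-89 + 26) = -493774717 - (-89 + 26)/4 = -493774717 - (-63)/4 = -493774717 - 1*(-63/4) = -493774717 + 63/4 = -1975098805/4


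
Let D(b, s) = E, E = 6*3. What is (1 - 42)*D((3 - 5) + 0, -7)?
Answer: -738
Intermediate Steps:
E = 18
D(b, s) = 18
(1 - 42)*D((3 - 5) + 0, -7) = (1 - 42)*18 = -41*18 = -738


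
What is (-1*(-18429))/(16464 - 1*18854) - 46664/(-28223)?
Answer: -408594707/67452970 ≈ -6.0575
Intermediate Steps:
(-1*(-18429))/(16464 - 1*18854) - 46664/(-28223) = 18429/(16464 - 18854) - 46664*(-1/28223) = 18429/(-2390) + 46664/28223 = 18429*(-1/2390) + 46664/28223 = -18429/2390 + 46664/28223 = -408594707/67452970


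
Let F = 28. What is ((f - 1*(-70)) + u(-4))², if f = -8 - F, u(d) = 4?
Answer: 1444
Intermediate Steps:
f = -36 (f = -8 - 1*28 = -8 - 28 = -36)
((f - 1*(-70)) + u(-4))² = ((-36 - 1*(-70)) + 4)² = ((-36 + 70) + 4)² = (34 + 4)² = 38² = 1444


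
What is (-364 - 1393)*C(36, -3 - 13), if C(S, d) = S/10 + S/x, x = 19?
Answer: -917154/95 ≈ -9654.3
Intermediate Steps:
C(S, d) = 29*S/190 (C(S, d) = S/10 + S/19 = 29*S/190)
(-364 - 1393)*C(36, -3 - 13) = (-364 - 1393)*((29/190)*36) = -1757*522/95 = -917154/95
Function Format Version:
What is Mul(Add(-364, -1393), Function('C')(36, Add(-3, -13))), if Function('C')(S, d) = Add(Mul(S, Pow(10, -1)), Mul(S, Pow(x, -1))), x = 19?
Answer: Rational(-917154, 95) ≈ -9654.3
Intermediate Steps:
Function('C')(S, d) = Mul(Rational(29, 190), S) (Function('C')(S, d) = Add(Mul(S, Pow(10, -1)), Mul(S, Pow(19, -1))) = Add(Mul(S, Rational(1, 10)), Mul(S, Rational(1, 19))) = Add(Mul(Rational(1, 10), S), Mul(Rational(1, 19), S)) = Mul(Rational(29, 190), S))
Mul(Add(-364, -1393), Function('C')(36, Add(-3, -13))) = Mul(Add(-364, -1393), Mul(Rational(29, 190), 36)) = Mul(-1757, Rational(522, 95)) = Rational(-917154, 95)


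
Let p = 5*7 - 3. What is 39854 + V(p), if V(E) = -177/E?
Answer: 1275151/32 ≈ 39849.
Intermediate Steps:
p = 32 (p = 35 - 3 = 32)
39854 + V(p) = 39854 - 177/32 = 1275151/32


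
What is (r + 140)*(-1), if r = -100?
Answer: -40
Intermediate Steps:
(r + 140)*(-1) = (-100 + 140)*(-1) = 40*(-1) = -40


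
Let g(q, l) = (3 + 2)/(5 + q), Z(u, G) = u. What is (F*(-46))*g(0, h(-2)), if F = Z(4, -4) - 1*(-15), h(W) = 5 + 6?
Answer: -874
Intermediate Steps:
h(W) = 11
g(q, l) = 5/(5 + q)
F = 19 (F = 4 - 1*(-15) = 4 + 15 = 19)
(F*(-46))*g(0, h(-2)) = (19*(-46))*(5/(5 + 0)) = -4370/5 = -874*1 = -874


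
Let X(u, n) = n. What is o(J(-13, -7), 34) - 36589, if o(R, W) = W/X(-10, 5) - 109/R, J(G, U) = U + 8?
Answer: -183456/5 ≈ -36691.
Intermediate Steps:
J(G, U) = 8 + U
o(R, W) = -109/R + W/5 (o(R, W) = W/5 - 109/R = -109/R + W/5)
o(J(-13, -7), 34) - 36589 = (-109/(8 - 7) + (1/5)*34) - 36589 = (-109/1 + 34/5) - 36589 = (-109*1 + 34/5) - 36589 = (-109 + 34/5) - 36589 = -511/5 - 36589 = -183456/5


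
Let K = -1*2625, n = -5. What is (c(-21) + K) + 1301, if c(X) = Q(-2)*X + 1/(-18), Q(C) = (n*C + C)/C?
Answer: -22321/18 ≈ -1240.1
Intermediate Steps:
K = -2625
Q(C) = -4 (Q(C) = (-5*C + C)/C = (-4*C)/C = -4)
c(X) = -1/18 - 4*X (c(X) = -4*X + 1/(-18) = -4*X - 1/18 = -1/18 - 4*X)
(c(-21) + K) + 1301 = ((-1/18 - 4*(-21)) - 2625) + 1301 = ((-1/18 + 84) - 2625) + 1301 = (1511/18 - 2625) + 1301 = -45739/18 + 1301 = -22321/18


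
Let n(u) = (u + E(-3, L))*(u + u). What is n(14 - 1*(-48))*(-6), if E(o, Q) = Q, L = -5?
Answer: -42408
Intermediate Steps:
n(u) = 2*u*(-5 + u) (n(u) = (u - 5)*(u + u) = (-5 + u)*(2*u) = 2*u*(-5 + u))
n(14 - 1*(-48))*(-6) = (2*(14 - 1*(-48))*(-5 + (14 - 1*(-48))))*(-6) = (2*(14 + 48)*(-5 + (14 + 48)))*(-6) = (2*62*(-5 + 62))*(-6) = (2*62*57)*(-6) = 7068*(-6) = -42408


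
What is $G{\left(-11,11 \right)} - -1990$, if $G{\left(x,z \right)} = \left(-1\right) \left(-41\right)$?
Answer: $2031$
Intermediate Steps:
$G{\left(x,z \right)} = 41$
$G{\left(-11,11 \right)} - -1990 = 41 - -1990 = 41 + 1990 = 2031$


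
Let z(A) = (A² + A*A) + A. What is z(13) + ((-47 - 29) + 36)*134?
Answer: -5009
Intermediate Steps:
z(A) = A + 2*A² (z(A) = (A² + A²) + A = 2*A² + A = A + 2*A²)
z(13) + ((-47 - 29) + 36)*134 = 13*(1 + 2*13) + ((-47 - 29) + 36)*134 = 13*(1 + 26) + (-76 + 36)*134 = 13*27 - 40*134 = 351 - 5360 = -5009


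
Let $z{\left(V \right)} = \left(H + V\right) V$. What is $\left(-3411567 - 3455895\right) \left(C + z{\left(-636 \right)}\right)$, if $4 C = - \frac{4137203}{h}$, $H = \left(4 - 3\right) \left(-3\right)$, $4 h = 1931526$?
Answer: $- \frac{898465195075152677}{321921} \approx -2.7909 \cdot 10^{12}$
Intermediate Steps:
$h = \frac{965763}{2}$ ($h = \frac{1}{4} \cdot 1931526 = \frac{965763}{2} \approx 4.8288 \cdot 10^{5}$)
$H = -3$ ($H = 1 \left(-3\right) = -3$)
$C = - \frac{4137203}{1931526}$ ($C = \frac{\left(-4137203\right) \frac{1}{\frac{965763}{2}}}{4} = \frac{\left(-4137203\right) \frac{2}{965763}}{4} = \frac{1}{4} \left(- \frac{8274406}{965763}\right) = - \frac{4137203}{1931526} \approx -2.1419$)
$z{\left(V \right)} = V \left(-3 + V\right)$ ($z{\left(V \right)} = \left(-3 + V\right) V = V \left(-3 + V\right)$)
$\left(-3411567 - 3455895\right) \left(C + z{\left(-636 \right)}\right) = \left(-3411567 - 3455895\right) \left(- \frac{4137203}{1931526} - 636 \left(-3 - 636\right)\right) = - 6867462 \left(- \frac{4137203}{1931526} - -406404\right) = - 6867462 \left(- \frac{4137203}{1931526} + 406404\right) = \left(-6867462\right) \frac{784975755301}{1931526} = - \frac{898465195075152677}{321921}$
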